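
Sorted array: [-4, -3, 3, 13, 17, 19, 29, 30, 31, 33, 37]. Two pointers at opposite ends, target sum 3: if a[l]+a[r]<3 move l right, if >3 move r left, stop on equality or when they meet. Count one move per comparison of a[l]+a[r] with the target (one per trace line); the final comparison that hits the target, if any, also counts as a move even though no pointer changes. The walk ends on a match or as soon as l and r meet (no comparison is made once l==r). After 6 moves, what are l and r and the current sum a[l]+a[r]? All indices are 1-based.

l=1, r=5, sum=13

[1,11] -4+37=33 >3 → r--
[1,10] -4+33=29 >3 → r--
[1,9] -4+31=27 >3 → r--
[1,8] -4+30=26 >3 → r--
[1,7] -4+29=25 >3 → r--
[1,6] -4+19=15 >3 → r--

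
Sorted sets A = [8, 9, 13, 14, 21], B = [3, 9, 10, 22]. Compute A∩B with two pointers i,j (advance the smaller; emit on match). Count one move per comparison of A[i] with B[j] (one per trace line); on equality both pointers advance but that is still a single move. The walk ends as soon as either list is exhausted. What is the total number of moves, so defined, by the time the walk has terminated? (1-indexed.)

7 moves

i=1 j=1: 8>3, j++
i=1 j=2: 8<9, i++
i=2 j=2: 9==9 emit, i++,j++
i=3 j=3: 13>10, j++
i=3 j=4: 13<22, i++
i=4 j=4: 14<22, i++
i=5 j=4: 21<22, i++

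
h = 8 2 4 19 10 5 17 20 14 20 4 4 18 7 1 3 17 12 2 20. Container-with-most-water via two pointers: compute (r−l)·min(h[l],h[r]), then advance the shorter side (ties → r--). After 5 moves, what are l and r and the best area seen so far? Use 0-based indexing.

l=5, r=19, best area=304

l=0 r=19: min(8,20)*19=152 best=152 *, l++
l=1 r=19: min(2,20)*18=36 best=152, l++
l=2 r=19: min(4,20)*17=68 best=152, l++
l=3 r=19: min(19,20)*16=304 best=304 *, l++
l=4 r=19: min(10,20)*15=150 best=304, l++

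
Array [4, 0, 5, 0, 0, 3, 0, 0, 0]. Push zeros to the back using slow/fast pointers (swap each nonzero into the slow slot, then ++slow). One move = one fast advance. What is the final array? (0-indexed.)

slow=0 fast=0: a[fast]=4≠0 swap→a[0]=4, slow++,fast++
slow=1 fast=1: a[fast]=0, fast++
slow=1 fast=2: a[fast]=5≠0 swap→a[1]=5, slow++,fast++
slow=2 fast=3: a[fast]=0, fast++
slow=2 fast=4: a[fast]=0, fast++
slow=2 fast=5: a[fast]=3≠0 swap→a[2]=3, slow++,fast++
slow=3 fast=6: a[fast]=0, fast++
slow=3 fast=7: a[fast]=0, fast++
slow=3 fast=8: a[fast]=0, fast++

[4, 5, 3, 0, 0, 0, 0, 0, 0]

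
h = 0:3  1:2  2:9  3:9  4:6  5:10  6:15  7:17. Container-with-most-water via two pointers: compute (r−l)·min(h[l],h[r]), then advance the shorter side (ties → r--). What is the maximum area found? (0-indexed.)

l=0 r=7: min(3,17)*7=21 best=21 *, l++
l=1 r=7: min(2,17)*6=12 best=21, l++
l=2 r=7: min(9,17)*5=45 best=45 *, l++
l=3 r=7: min(9,17)*4=36 best=45, l++
l=4 r=7: min(6,17)*3=18 best=45, l++
l=5 r=7: min(10,17)*2=20 best=45, l++
l=6 r=7: min(15,17)*1=15 best=45, l++

max area = 45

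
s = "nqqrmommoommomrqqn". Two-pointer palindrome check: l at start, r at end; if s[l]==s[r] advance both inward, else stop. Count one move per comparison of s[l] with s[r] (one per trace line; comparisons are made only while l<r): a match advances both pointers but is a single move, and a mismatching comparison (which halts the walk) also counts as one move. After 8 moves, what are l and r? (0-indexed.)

l=8, r=9

[0,17] 'n'=='n' → l++,r--
[1,16] 'q'=='q' → l++,r--
[2,15] 'q'=='q' → l++,r--
[3,14] 'r'=='r' → l++,r--
[4,13] 'm'=='m' → l++,r--
[5,12] 'o'=='o' → l++,r--
[6,11] 'm'=='m' → l++,r--
[7,10] 'm'=='m' → l++,r--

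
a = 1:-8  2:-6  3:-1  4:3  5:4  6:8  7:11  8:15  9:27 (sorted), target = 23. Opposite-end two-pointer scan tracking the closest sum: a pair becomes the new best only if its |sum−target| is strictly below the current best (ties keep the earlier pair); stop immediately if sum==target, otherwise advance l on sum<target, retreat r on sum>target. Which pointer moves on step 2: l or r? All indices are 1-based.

l=1 r=9: -8+27=19 d=4 *, l++
l=2 r=9: -6+27=21 d=2 *, l++

l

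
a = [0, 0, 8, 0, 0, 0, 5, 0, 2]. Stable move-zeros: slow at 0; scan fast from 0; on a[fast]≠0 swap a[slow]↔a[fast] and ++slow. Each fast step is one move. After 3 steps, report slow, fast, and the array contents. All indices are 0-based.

slow=0 fast=0: a[fast]=0, fast++
slow=0 fast=1: a[fast]=0, fast++
slow=0 fast=2: a[fast]=8≠0 swap→a[0]=8, slow++,fast++

slow=1, fast=3, a=[8, 0, 0, 0, 0, 0, 5, 0, 2]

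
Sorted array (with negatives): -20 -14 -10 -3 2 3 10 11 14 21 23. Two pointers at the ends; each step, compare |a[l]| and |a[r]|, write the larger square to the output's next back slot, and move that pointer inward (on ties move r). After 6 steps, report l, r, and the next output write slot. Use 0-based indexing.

l=2, r=6, next write slot=4

[0,10] |-20|<=|23| out[10]=529 → r--
[0,9] |-20|<=|21| out[9]=441 → r--
[0,8] |-20|>|14| out[8]=400 → l++
[1,8] |-14|<=|14| out[7]=196 → r--
[1,7] |-14|>|11| out[6]=196 → l++
[2,7] |-10|<=|11| out[5]=121 → r--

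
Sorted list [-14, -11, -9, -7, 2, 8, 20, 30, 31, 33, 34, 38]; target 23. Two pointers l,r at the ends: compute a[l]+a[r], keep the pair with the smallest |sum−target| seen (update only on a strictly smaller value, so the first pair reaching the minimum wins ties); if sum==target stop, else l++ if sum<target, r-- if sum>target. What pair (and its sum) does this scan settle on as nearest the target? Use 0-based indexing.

pair (-11, 34) with sum 23 (|Δ|=0)

[0,11] -14+38=24 d=1 * → r--
[0,10] -14+34=20 d=3 → l++
[1,10] -11+34=23 d=0 * → stop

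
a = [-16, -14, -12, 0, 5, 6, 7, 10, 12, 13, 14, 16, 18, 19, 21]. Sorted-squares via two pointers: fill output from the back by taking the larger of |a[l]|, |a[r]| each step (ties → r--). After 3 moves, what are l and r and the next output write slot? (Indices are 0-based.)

[0,14] |-16|<=|21| out[14]=441 → r--
[0,13] |-16|<=|19| out[13]=361 → r--
[0,12] |-16|<=|18| out[12]=324 → r--

l=0, r=11, next write slot=11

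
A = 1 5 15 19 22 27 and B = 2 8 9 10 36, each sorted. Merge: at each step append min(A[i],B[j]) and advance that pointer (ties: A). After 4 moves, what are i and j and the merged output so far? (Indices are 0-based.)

i=0 j=0: A[i]=1<=B[j]=2 take 1, i++
i=1 j=0: A[i]=5>B[j]=2 take 2, j++
i=1 j=1: A[i]=5<=B[j]=8 take 5, i++
i=2 j=1: A[i]=15>B[j]=8 take 8, j++

i=2, j=2, merged so far=[1, 2, 5, 8]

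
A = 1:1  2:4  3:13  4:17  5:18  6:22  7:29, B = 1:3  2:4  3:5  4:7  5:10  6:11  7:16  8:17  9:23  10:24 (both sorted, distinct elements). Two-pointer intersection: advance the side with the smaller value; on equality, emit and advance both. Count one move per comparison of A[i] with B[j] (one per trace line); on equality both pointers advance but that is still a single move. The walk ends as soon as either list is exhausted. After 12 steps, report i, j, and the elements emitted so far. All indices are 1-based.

i=7, j=9, emitted=[4, 17]

[i=1,j=1] 1<3 → i++
[i=2,j=1] 4>3 → j++
[i=2,j=2] 4==4 emit → i++,j++
[i=3,j=3] 13>5 → j++
[i=3,j=4] 13>7 → j++
[i=3,j=5] 13>10 → j++
[i=3,j=6] 13>11 → j++
[i=3,j=7] 13<16 → i++
[i=4,j=7] 17>16 → j++
[i=4,j=8] 17==17 emit → i++,j++
[i=5,j=9] 18<23 → i++
[i=6,j=9] 22<23 → i++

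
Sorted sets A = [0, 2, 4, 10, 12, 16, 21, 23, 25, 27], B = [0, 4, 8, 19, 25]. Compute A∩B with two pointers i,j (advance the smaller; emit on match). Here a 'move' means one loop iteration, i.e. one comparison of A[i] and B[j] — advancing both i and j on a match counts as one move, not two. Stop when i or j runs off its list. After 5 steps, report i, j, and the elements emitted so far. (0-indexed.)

i=0 j=0: 0==0 emit, i++,j++
i=1 j=1: 2<4, i++
i=2 j=1: 4==4 emit, i++,j++
i=3 j=2: 10>8, j++
i=3 j=3: 10<19, i++

i=4, j=3, emitted=[0, 4]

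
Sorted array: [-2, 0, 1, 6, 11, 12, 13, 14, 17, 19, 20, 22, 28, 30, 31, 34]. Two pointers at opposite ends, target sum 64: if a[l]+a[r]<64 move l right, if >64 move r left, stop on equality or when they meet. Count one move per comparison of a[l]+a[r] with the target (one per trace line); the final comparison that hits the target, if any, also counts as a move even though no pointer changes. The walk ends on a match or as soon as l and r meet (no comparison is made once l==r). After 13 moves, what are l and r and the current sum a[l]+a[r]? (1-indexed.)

l=1 r=16: -2+34=32 <64, l++
l=2 r=16: 0+34=34 <64, l++
l=3 r=16: 1+34=35 <64, l++
l=4 r=16: 6+34=40 <64, l++
l=5 r=16: 11+34=45 <64, l++
l=6 r=16: 12+34=46 <64, l++
l=7 r=16: 13+34=47 <64, l++
l=8 r=16: 14+34=48 <64, l++
l=9 r=16: 17+34=51 <64, l++
l=10 r=16: 19+34=53 <64, l++
l=11 r=16: 20+34=54 <64, l++
l=12 r=16: 22+34=56 <64, l++
l=13 r=16: 28+34=62 <64, l++

l=14, r=16, sum=64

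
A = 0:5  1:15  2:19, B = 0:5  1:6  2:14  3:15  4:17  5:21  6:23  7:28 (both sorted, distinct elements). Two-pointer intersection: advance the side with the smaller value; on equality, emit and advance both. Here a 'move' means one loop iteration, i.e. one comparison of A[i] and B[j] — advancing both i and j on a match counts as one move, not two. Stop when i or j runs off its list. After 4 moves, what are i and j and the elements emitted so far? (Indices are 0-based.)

i=2, j=4, emitted=[5, 15]

[i=0,j=0] 5==5 emit → i++,j++
[i=1,j=1] 15>6 → j++
[i=1,j=2] 15>14 → j++
[i=1,j=3] 15==15 emit → i++,j++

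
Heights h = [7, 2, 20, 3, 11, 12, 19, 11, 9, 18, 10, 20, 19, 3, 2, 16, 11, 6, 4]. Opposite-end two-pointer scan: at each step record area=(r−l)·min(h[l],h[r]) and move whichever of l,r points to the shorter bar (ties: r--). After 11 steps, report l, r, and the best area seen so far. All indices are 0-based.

[0,18] min(7,4)*18=72 best=72 * → r--
[0,17] min(7,6)*17=102 best=102 * → r--
[0,16] min(7,11)*16=112 best=112 * → l++
[1,16] min(2,11)*15=30 best=112 → l++
[2,16] min(20,11)*14=154 best=154 * → r--
[2,15] min(20,16)*13=208 best=208 * → r--
[2,14] min(20,2)*12=24 best=208 → r--
[2,13] min(20,3)*11=33 best=208 → r--
[2,12] min(20,19)*10=190 best=208 → r--
[2,11] min(20,20)*9=180 best=208 → r--
[2,10] min(20,10)*8=80 best=208 → r--

l=2, r=9, best area=208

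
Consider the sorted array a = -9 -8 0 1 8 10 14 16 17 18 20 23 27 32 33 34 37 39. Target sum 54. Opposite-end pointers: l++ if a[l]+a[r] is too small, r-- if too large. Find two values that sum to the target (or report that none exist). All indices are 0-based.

(17, 37)

[0,17] -9+39=30 <54 → l++
[1,17] -8+39=31 <54 → l++
[2,17] 0+39=39 <54 → l++
[3,17] 1+39=40 <54 → l++
[4,17] 8+39=47 <54 → l++
[5,17] 10+39=49 <54 → l++
[6,17] 14+39=53 <54 → l++
[7,17] 16+39=55 >54 → r--
[7,16] 16+37=53 <54 → l++
[8,16] 17+37=54 → found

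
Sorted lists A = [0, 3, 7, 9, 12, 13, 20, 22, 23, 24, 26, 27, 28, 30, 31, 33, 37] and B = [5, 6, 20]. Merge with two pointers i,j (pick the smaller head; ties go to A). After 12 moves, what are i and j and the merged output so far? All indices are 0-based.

[i=0,j=0] A[i]=0<=B[j]=5 take 0 → i++
[i=1,j=0] A[i]=3<=B[j]=5 take 3 → i++
[i=2,j=0] A[i]=7>B[j]=5 take 5 → j++
[i=2,j=1] A[i]=7>B[j]=6 take 6 → j++
[i=2,j=2] A[i]=7<=B[j]=20 take 7 → i++
[i=3,j=2] A[i]=9<=B[j]=20 take 9 → i++
[i=4,j=2] A[i]=12<=B[j]=20 take 12 → i++
[i=5,j=2] A[i]=13<=B[j]=20 take 13 → i++
[i=6,j=2] A[i]=20<=B[j]=20 take 20 → i++
[i=7,j=2] A[i]=22>B[j]=20 take 20 → j++
[i=7,j=3] B done, take A[i]=22 → i++
[i=8,j=3] B done, take A[i]=23 → i++

i=9, j=3, merged so far=[0, 3, 5, 6, 7, 9, 12, 13, 20, 20, 22, 23]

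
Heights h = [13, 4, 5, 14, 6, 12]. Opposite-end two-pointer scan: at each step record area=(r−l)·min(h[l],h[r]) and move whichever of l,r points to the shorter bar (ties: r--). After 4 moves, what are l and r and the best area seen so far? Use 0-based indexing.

l=2, r=3, best area=60

l=0 r=5: min(13,12)*5=60 best=60 *, r--
l=0 r=4: min(13,6)*4=24 best=60, r--
l=0 r=3: min(13,14)*3=39 best=60, l++
l=1 r=3: min(4,14)*2=8 best=60, l++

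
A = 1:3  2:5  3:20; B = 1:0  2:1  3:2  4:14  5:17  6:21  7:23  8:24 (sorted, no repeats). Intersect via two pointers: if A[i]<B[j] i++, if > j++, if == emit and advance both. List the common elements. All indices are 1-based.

i=1 j=1: 3>0, j++
i=1 j=2: 3>1, j++
i=1 j=3: 3>2, j++
i=1 j=4: 3<14, i++
i=2 j=4: 5<14, i++
i=3 j=4: 20>14, j++
i=3 j=5: 20>17, j++
i=3 j=6: 20<21, i++

intersection = []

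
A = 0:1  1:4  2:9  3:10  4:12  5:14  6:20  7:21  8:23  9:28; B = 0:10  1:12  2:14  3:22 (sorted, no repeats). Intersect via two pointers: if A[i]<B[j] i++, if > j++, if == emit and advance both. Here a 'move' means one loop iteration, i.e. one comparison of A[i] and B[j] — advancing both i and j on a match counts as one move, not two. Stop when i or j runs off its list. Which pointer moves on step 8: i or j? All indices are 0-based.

i

i=0 j=0: 1<10, i++
i=1 j=0: 4<10, i++
i=2 j=0: 9<10, i++
i=3 j=0: 10==10 emit, i++,j++
i=4 j=1: 12==12 emit, i++,j++
i=5 j=2: 14==14 emit, i++,j++
i=6 j=3: 20<22, i++
i=7 j=3: 21<22, i++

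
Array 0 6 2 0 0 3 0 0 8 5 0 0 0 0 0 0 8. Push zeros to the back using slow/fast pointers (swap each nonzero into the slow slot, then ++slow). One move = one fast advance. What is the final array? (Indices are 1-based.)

(s=1,f=1) a[fast]=0 → fast++
(s=1,f=2) a[fast]=6≠0 swap→a[1]=6 → slow++,fast++
(s=2,f=3) a[fast]=2≠0 swap→a[2]=2 → slow++,fast++
(s=3,f=4) a[fast]=0 → fast++
(s=3,f=5) a[fast]=0 → fast++
(s=3,f=6) a[fast]=3≠0 swap→a[3]=3 → slow++,fast++
(s=4,f=7) a[fast]=0 → fast++
(s=4,f=8) a[fast]=0 → fast++
(s=4,f=9) a[fast]=8≠0 swap→a[4]=8 → slow++,fast++
(s=5,f=10) a[fast]=5≠0 swap→a[5]=5 → slow++,fast++
(s=6,f=11) a[fast]=0 → fast++
(s=6,f=12) a[fast]=0 → fast++
(s=6,f=13) a[fast]=0 → fast++
(s=6,f=14) a[fast]=0 → fast++
(s=6,f=15) a[fast]=0 → fast++
(s=6,f=16) a[fast]=0 → fast++
(s=6,f=17) a[fast]=8≠0 swap→a[6]=8 → slow++,fast++

[6, 2, 3, 8, 5, 8, 0, 0, 0, 0, 0, 0, 0, 0, 0, 0, 0]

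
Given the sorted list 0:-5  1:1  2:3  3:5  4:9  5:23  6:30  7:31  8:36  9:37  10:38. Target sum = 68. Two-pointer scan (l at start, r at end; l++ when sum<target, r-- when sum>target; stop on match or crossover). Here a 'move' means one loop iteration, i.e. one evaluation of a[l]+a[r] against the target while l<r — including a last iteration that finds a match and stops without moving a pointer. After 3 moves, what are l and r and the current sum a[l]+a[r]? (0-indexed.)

l=0 r=10: -5+38=33 <68, l++
l=1 r=10: 1+38=39 <68, l++
l=2 r=10: 3+38=41 <68, l++

l=3, r=10, sum=43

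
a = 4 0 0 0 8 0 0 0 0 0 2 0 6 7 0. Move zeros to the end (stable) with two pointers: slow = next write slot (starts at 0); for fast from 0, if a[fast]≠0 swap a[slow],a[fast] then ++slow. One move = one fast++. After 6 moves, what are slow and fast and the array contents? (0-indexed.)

slow=2, fast=6, a=[4, 8, 0, 0, 0, 0, 0, 0, 0, 0, 2, 0, 6, 7, 0]

(s=0,f=0) a[fast]=4≠0 swap→a[0]=4 → slow++,fast++
(s=1,f=1) a[fast]=0 → fast++
(s=1,f=2) a[fast]=0 → fast++
(s=1,f=3) a[fast]=0 → fast++
(s=1,f=4) a[fast]=8≠0 swap→a[1]=8 → slow++,fast++
(s=2,f=5) a[fast]=0 → fast++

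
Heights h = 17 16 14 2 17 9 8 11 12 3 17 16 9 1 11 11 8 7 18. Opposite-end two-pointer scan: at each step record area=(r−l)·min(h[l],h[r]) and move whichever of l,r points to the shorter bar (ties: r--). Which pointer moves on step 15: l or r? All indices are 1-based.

l=1 r=19: min(17,18)*18=306 best=306 *, l++
l=2 r=19: min(16,18)*17=272 best=306, l++
l=3 r=19: min(14,18)*16=224 best=306, l++
l=4 r=19: min(2,18)*15=30 best=306, l++
l=5 r=19: min(17,18)*14=238 best=306, l++
l=6 r=19: min(9,18)*13=117 best=306, l++
l=7 r=19: min(8,18)*12=96 best=306, l++
l=8 r=19: min(11,18)*11=121 best=306, l++
l=9 r=19: min(12,18)*10=120 best=306, l++
l=10 r=19: min(3,18)*9=27 best=306, l++
l=11 r=19: min(17,18)*8=136 best=306, l++
l=12 r=19: min(16,18)*7=112 best=306, l++
l=13 r=19: min(9,18)*6=54 best=306, l++
l=14 r=19: min(1,18)*5=5 best=306, l++
l=15 r=19: min(11,18)*4=44 best=306, l++

l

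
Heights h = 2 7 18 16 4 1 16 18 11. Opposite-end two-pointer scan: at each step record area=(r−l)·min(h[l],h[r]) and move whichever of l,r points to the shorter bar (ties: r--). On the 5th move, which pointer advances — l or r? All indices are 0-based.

[0,8] min(2,11)*8=16 best=16 * → l++
[1,8] min(7,11)*7=49 best=49 * → l++
[2,8] min(18,11)*6=66 best=66 * → r--
[2,7] min(18,18)*5=90 best=90 * → r--
[2,6] min(18,16)*4=64 best=90 → r--

r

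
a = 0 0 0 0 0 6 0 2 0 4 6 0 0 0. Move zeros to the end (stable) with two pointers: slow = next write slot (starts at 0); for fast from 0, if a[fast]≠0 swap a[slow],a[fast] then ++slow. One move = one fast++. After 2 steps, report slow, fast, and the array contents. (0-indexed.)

slow=0, fast=2, a=[0, 0, 0, 0, 0, 6, 0, 2, 0, 4, 6, 0, 0, 0]

slow=0 fast=0: a[fast]=0, fast++
slow=0 fast=1: a[fast]=0, fast++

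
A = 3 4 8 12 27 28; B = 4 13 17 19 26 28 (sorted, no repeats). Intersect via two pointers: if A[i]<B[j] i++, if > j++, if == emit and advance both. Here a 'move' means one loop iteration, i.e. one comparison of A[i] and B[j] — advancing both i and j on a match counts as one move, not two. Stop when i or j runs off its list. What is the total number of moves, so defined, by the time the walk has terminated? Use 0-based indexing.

[i=0,j=0] 3<4 → i++
[i=1,j=0] 4==4 emit → i++,j++
[i=2,j=1] 8<13 → i++
[i=3,j=1] 12<13 → i++
[i=4,j=1] 27>13 → j++
[i=4,j=2] 27>17 → j++
[i=4,j=3] 27>19 → j++
[i=4,j=4] 27>26 → j++
[i=4,j=5] 27<28 → i++
[i=5,j=5] 28==28 emit → i++,j++

10 moves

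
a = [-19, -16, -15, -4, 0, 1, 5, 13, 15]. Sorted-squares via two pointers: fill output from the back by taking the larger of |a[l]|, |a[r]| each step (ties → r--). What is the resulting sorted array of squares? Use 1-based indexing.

[1,9] |-19|>|15| out[9]=361 → l++
[2,9] |-16|>|15| out[8]=256 → l++
[3,9] |-15|<=|15| out[7]=225 → r--
[3,8] |-15|>|13| out[6]=225 → l++
[4,8] |-4|<=|13| out[5]=169 → r--
[4,7] |-4|<=|5| out[4]=25 → r--
[4,6] |-4|>|1| out[3]=16 → l++
[5,6] |0|<=|1| out[2]=1 → r--
[5,5] |0|<=|0| out[1]=0 → r--

[0, 1, 16, 25, 169, 225, 225, 256, 361]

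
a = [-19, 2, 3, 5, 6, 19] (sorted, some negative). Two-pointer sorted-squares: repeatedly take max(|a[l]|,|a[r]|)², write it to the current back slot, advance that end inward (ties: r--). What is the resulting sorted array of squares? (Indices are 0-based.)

[4, 9, 25, 36, 361, 361]

[0,5] |-19|<=|19| out[5]=361 → r--
[0,4] |-19|>|6| out[4]=361 → l++
[1,4] |2|<=|6| out[3]=36 → r--
[1,3] |2|<=|5| out[2]=25 → r--
[1,2] |2|<=|3| out[1]=9 → r--
[1,1] |2|<=|2| out[0]=4 → r--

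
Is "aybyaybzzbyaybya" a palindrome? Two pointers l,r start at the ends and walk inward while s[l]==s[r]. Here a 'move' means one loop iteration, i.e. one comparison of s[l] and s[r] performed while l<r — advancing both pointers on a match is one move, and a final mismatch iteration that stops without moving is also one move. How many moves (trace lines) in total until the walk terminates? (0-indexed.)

8 moves

[0,15] 'a'=='a' → l++,r--
[1,14] 'y'=='y' → l++,r--
[2,13] 'b'=='b' → l++,r--
[3,12] 'y'=='y' → l++,r--
[4,11] 'a'=='a' → l++,r--
[5,10] 'y'=='y' → l++,r--
[6,9] 'b'=='b' → l++,r--
[7,8] 'z'=='z' → l++,r--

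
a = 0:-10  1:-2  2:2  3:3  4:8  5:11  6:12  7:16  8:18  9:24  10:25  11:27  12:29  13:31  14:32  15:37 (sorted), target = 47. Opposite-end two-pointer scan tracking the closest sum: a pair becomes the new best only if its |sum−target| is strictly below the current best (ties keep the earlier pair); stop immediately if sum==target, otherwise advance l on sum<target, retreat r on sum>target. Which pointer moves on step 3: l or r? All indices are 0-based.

[0,15] -10+37=27 d=20 * → l++
[1,15] -2+37=35 d=12 * → l++
[2,15] 2+37=39 d=8 * → l++

l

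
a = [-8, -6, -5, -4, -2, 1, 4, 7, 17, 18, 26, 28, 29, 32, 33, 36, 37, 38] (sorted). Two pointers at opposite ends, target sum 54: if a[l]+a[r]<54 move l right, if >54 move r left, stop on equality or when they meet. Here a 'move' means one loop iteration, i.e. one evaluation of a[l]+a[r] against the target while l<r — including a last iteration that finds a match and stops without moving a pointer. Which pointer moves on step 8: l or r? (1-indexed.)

[1,18] -8+38=30 <54 → l++
[2,18] -6+38=32 <54 → l++
[3,18] -5+38=33 <54 → l++
[4,18] -4+38=34 <54 → l++
[5,18] -2+38=36 <54 → l++
[6,18] 1+38=39 <54 → l++
[7,18] 4+38=42 <54 → l++
[8,18] 7+38=45 <54 → l++

l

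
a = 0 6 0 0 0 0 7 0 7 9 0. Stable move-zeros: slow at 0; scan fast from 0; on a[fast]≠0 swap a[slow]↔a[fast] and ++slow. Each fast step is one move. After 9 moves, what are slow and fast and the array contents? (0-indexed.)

(s=0,f=0) a[fast]=0 → fast++
(s=0,f=1) a[fast]=6≠0 swap→a[0]=6 → slow++,fast++
(s=1,f=2) a[fast]=0 → fast++
(s=1,f=3) a[fast]=0 → fast++
(s=1,f=4) a[fast]=0 → fast++
(s=1,f=5) a[fast]=0 → fast++
(s=1,f=6) a[fast]=7≠0 swap→a[1]=7 → slow++,fast++
(s=2,f=7) a[fast]=0 → fast++
(s=2,f=8) a[fast]=7≠0 swap→a[2]=7 → slow++,fast++

slow=3, fast=9, a=[6, 7, 7, 0, 0, 0, 0, 0, 0, 9, 0]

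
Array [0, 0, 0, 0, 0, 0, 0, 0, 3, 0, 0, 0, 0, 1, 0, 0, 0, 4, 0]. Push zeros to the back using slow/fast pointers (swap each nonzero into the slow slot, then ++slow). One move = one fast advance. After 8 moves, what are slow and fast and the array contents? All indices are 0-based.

slow=0, fast=8, a=[0, 0, 0, 0, 0, 0, 0, 0, 3, 0, 0, 0, 0, 1, 0, 0, 0, 4, 0]

(s=0,f=0) a[fast]=0 → fast++
(s=0,f=1) a[fast]=0 → fast++
(s=0,f=2) a[fast]=0 → fast++
(s=0,f=3) a[fast]=0 → fast++
(s=0,f=4) a[fast]=0 → fast++
(s=0,f=5) a[fast]=0 → fast++
(s=0,f=6) a[fast]=0 → fast++
(s=0,f=7) a[fast]=0 → fast++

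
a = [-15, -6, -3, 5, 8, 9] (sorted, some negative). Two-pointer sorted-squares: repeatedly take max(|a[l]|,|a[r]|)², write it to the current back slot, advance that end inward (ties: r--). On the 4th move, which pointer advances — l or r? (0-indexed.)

l

l=0 r=5: |-15|>|9| out[5]=225, l++
l=1 r=5: |-6|<=|9| out[4]=81, r--
l=1 r=4: |-6|<=|8| out[3]=64, r--
l=1 r=3: |-6|>|5| out[2]=36, l++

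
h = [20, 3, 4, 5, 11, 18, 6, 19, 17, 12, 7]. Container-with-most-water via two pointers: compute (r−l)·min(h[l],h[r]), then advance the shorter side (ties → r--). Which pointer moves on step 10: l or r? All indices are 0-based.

l=0 r=10: min(20,7)*10=70 best=70 *, r--
l=0 r=9: min(20,12)*9=108 best=108 *, r--
l=0 r=8: min(20,17)*8=136 best=136 *, r--
l=0 r=7: min(20,19)*7=133 best=136, r--
l=0 r=6: min(20,6)*6=36 best=136, r--
l=0 r=5: min(20,18)*5=90 best=136, r--
l=0 r=4: min(20,11)*4=44 best=136, r--
l=0 r=3: min(20,5)*3=15 best=136, r--
l=0 r=2: min(20,4)*2=8 best=136, r--
l=0 r=1: min(20,3)*1=3 best=136, r--

r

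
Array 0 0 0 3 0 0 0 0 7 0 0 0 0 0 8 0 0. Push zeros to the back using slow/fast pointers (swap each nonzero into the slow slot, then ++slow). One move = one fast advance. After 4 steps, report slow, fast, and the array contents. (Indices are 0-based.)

slow=1, fast=4, a=[3, 0, 0, 0, 0, 0, 0, 0, 7, 0, 0, 0, 0, 0, 8, 0, 0]

slow=0 fast=0: a[fast]=0, fast++
slow=0 fast=1: a[fast]=0, fast++
slow=0 fast=2: a[fast]=0, fast++
slow=0 fast=3: a[fast]=3≠0 swap→a[0]=3, slow++,fast++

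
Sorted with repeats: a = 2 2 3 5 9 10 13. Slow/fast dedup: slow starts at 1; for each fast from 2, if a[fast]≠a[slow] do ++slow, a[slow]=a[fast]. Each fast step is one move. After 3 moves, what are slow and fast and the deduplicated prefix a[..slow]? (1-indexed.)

slow=1 fast=2: a[fast]=2=a[slow] dup, fast++
slow=1 fast=3: a[fast]=3≠a[slow]=2 write a[2]=3, slow++,fast++
slow=2 fast=4: a[fast]=5≠a[slow]=3 write a[3]=5, slow++,fast++

slow=3, fast=5, prefix=[2, 3, 5]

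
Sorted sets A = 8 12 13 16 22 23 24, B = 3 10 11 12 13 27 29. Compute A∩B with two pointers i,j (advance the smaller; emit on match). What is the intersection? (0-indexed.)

intersection = [12, 13]

i=0 j=0: 8>3, j++
i=0 j=1: 8<10, i++
i=1 j=1: 12>10, j++
i=1 j=2: 12>11, j++
i=1 j=3: 12==12 emit, i++,j++
i=2 j=4: 13==13 emit, i++,j++
i=3 j=5: 16<27, i++
i=4 j=5: 22<27, i++
i=5 j=5: 23<27, i++
i=6 j=5: 24<27, i++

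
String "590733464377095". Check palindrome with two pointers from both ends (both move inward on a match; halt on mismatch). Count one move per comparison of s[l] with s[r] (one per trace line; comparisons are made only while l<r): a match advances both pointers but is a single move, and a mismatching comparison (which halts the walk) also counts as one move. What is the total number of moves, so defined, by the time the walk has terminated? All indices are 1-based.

[1,15] '5'=='5' → l++,r--
[2,14] '9'=='9' → l++,r--
[3,13] '0'=='0' → l++,r--
[4,12] '7'=='7' → l++,r--
[5,11] '3'!='7' → stop

5 moves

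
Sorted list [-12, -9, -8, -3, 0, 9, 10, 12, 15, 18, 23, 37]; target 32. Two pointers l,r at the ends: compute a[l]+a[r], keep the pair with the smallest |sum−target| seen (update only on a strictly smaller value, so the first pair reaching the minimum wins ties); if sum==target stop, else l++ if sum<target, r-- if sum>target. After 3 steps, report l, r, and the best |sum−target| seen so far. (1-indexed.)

l=4, r=12, best |Δ|=3

l=1 r=12: -12+37=25 d=7 *, l++
l=2 r=12: -9+37=28 d=4 *, l++
l=3 r=12: -8+37=29 d=3 *, l++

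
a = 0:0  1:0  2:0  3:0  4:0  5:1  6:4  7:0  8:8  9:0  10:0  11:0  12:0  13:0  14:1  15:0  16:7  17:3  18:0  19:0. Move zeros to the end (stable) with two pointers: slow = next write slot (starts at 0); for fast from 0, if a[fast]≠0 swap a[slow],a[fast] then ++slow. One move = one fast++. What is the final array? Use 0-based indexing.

[1, 4, 8, 1, 7, 3, 0, 0, 0, 0, 0, 0, 0, 0, 0, 0, 0, 0, 0, 0]

(s=0,f=0) a[fast]=0 → fast++
(s=0,f=1) a[fast]=0 → fast++
(s=0,f=2) a[fast]=0 → fast++
(s=0,f=3) a[fast]=0 → fast++
(s=0,f=4) a[fast]=0 → fast++
(s=0,f=5) a[fast]=1≠0 swap→a[0]=1 → slow++,fast++
(s=1,f=6) a[fast]=4≠0 swap→a[1]=4 → slow++,fast++
(s=2,f=7) a[fast]=0 → fast++
(s=2,f=8) a[fast]=8≠0 swap→a[2]=8 → slow++,fast++
(s=3,f=9) a[fast]=0 → fast++
(s=3,f=10) a[fast]=0 → fast++
(s=3,f=11) a[fast]=0 → fast++
(s=3,f=12) a[fast]=0 → fast++
(s=3,f=13) a[fast]=0 → fast++
(s=3,f=14) a[fast]=1≠0 swap→a[3]=1 → slow++,fast++
(s=4,f=15) a[fast]=0 → fast++
(s=4,f=16) a[fast]=7≠0 swap→a[4]=7 → slow++,fast++
(s=5,f=17) a[fast]=3≠0 swap→a[5]=3 → slow++,fast++
(s=6,f=18) a[fast]=0 → fast++
(s=6,f=19) a[fast]=0 → fast++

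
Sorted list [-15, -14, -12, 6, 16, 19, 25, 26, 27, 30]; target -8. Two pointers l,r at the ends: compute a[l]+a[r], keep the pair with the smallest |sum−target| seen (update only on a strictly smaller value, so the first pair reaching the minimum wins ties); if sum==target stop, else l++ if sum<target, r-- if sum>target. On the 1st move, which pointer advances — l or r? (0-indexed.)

l=0 r=9: -15+30=15 d=23 *, r--

r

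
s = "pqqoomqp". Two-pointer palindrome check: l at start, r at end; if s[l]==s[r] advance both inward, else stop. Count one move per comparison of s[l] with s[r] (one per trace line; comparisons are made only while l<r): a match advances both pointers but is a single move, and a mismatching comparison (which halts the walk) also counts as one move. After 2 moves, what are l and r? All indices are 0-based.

[0,7] 'p'=='p' → l++,r--
[1,6] 'q'=='q' → l++,r--

l=2, r=5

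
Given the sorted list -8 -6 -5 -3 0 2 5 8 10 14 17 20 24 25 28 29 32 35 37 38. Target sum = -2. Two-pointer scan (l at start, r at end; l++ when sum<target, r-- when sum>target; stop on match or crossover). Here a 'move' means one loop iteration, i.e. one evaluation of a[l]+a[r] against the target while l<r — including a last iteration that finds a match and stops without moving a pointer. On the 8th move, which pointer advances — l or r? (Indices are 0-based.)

r

[0,19] -8+38=30 >-2 → r--
[0,18] -8+37=29 >-2 → r--
[0,17] -8+35=27 >-2 → r--
[0,16] -8+32=24 >-2 → r--
[0,15] -8+29=21 >-2 → r--
[0,14] -8+28=20 >-2 → r--
[0,13] -8+25=17 >-2 → r--
[0,12] -8+24=16 >-2 → r--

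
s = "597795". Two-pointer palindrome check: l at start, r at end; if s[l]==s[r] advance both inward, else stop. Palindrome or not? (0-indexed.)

l=0 r=5: '5'=='5', l++,r--
l=1 r=4: '9'=='9', l++,r--
l=2 r=3: '7'=='7', l++,r--

palindrome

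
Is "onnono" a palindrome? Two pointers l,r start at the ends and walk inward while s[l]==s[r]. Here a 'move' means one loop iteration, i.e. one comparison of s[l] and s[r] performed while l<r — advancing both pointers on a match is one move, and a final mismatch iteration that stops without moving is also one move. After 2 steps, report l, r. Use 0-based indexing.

l=2, r=3

[0,5] 'o'=='o' → l++,r--
[1,4] 'n'=='n' → l++,r--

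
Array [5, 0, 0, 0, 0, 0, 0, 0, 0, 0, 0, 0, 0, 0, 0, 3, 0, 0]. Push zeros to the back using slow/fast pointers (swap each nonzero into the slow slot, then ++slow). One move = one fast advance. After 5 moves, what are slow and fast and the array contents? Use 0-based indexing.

slow=1, fast=5, a=[5, 0, 0, 0, 0, 0, 0, 0, 0, 0, 0, 0, 0, 0, 0, 3, 0, 0]

slow=0 fast=0: a[fast]=5≠0 swap→a[0]=5, slow++,fast++
slow=1 fast=1: a[fast]=0, fast++
slow=1 fast=2: a[fast]=0, fast++
slow=1 fast=3: a[fast]=0, fast++
slow=1 fast=4: a[fast]=0, fast++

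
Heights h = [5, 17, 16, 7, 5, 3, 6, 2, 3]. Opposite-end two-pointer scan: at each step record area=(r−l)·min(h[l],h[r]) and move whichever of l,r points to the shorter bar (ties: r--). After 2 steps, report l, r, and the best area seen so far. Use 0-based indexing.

l=0, r=6, best area=24

[0,8] min(5,3)*8=24 best=24 * → r--
[0,7] min(5,2)*7=14 best=24 → r--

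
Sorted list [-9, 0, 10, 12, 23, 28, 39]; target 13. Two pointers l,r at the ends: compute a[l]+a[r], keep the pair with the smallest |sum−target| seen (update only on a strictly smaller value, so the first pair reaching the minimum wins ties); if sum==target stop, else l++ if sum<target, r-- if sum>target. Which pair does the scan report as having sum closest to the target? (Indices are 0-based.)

l=0 r=6: -9+39=30 d=17 *, r--
l=0 r=5: -9+28=19 d=6 *, r--
l=0 r=4: -9+23=14 d=1 *, r--
l=0 r=3: -9+12=3 d=10, l++
l=1 r=3: 0+12=12 d=1, l++
l=2 r=3: 10+12=22 d=9, r--

pair (-9, 23) with sum 14 (|Δ|=1)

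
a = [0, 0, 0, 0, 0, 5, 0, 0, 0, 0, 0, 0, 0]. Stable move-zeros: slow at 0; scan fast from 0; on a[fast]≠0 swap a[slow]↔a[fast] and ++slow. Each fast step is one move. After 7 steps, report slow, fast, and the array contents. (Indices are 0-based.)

slow=1, fast=7, a=[5, 0, 0, 0, 0, 0, 0, 0, 0, 0, 0, 0, 0]

slow=0 fast=0: a[fast]=0, fast++
slow=0 fast=1: a[fast]=0, fast++
slow=0 fast=2: a[fast]=0, fast++
slow=0 fast=3: a[fast]=0, fast++
slow=0 fast=4: a[fast]=0, fast++
slow=0 fast=5: a[fast]=5≠0 swap→a[0]=5, slow++,fast++
slow=1 fast=6: a[fast]=0, fast++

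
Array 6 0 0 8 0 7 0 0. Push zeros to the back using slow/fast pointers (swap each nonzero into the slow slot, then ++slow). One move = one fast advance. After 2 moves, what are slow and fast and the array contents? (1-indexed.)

slow=2, fast=3, a=[6, 0, 0, 8, 0, 7, 0, 0]

(s=1,f=1) a[fast]=6≠0 swap→a[1]=6 → slow++,fast++
(s=2,f=2) a[fast]=0 → fast++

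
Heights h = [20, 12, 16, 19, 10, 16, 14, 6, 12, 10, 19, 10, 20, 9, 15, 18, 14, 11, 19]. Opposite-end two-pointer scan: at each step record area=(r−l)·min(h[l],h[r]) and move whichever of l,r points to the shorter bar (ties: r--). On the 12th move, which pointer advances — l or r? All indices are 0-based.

r

[0,18] min(20,19)*18=342 best=342 * → r--
[0,17] min(20,11)*17=187 best=342 → r--
[0,16] min(20,14)*16=224 best=342 → r--
[0,15] min(20,18)*15=270 best=342 → r--
[0,14] min(20,15)*14=210 best=342 → r--
[0,13] min(20,9)*13=117 best=342 → r--
[0,12] min(20,20)*12=240 best=342 → r--
[0,11] min(20,10)*11=110 best=342 → r--
[0,10] min(20,19)*10=190 best=342 → r--
[0,9] min(20,10)*9=90 best=342 → r--
[0,8] min(20,12)*8=96 best=342 → r--
[0,7] min(20,6)*7=42 best=342 → r--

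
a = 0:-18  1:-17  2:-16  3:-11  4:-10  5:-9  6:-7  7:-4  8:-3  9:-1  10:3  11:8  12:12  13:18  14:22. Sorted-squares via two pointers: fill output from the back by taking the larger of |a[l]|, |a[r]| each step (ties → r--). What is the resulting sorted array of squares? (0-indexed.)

l=0 r=14: |-18|<=|22| out[14]=484, r--
l=0 r=13: |-18|<=|18| out[13]=324, r--
l=0 r=12: |-18|>|12| out[12]=324, l++
l=1 r=12: |-17|>|12| out[11]=289, l++
l=2 r=12: |-16|>|12| out[10]=256, l++
l=3 r=12: |-11|<=|12| out[9]=144, r--
l=3 r=11: |-11|>|8| out[8]=121, l++
l=4 r=11: |-10|>|8| out[7]=100, l++
l=5 r=11: |-9|>|8| out[6]=81, l++
l=6 r=11: |-7|<=|8| out[5]=64, r--
l=6 r=10: |-7|>|3| out[4]=49, l++
l=7 r=10: |-4|>|3| out[3]=16, l++
l=8 r=10: |-3|<=|3| out[2]=9, r--
l=8 r=9: |-3|>|-1| out[1]=9, l++
l=9 r=9: |-1|<=|-1| out[0]=1, r--

[1, 9, 9, 16, 49, 64, 81, 100, 121, 144, 256, 289, 324, 324, 484]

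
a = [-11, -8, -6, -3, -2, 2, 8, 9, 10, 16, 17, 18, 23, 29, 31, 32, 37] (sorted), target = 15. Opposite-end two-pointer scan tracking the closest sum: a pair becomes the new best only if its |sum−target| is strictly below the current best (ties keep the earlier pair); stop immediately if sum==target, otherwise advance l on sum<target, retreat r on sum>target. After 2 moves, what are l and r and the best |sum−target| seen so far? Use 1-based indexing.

l=1 r=17: -11+37=26 d=11 *, r--
l=1 r=16: -11+32=21 d=6 *, r--

l=1, r=15, best |Δ|=6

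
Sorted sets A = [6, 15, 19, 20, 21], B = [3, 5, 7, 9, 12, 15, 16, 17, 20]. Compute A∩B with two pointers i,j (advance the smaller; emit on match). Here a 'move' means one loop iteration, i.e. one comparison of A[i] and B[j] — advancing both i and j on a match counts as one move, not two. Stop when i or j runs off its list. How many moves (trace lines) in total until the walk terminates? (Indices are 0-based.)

i=0 j=0: 6>3, j++
i=0 j=1: 6>5, j++
i=0 j=2: 6<7, i++
i=1 j=2: 15>7, j++
i=1 j=3: 15>9, j++
i=1 j=4: 15>12, j++
i=1 j=5: 15==15 emit, i++,j++
i=2 j=6: 19>16, j++
i=2 j=7: 19>17, j++
i=2 j=8: 19<20, i++
i=3 j=8: 20==20 emit, i++,j++

11 moves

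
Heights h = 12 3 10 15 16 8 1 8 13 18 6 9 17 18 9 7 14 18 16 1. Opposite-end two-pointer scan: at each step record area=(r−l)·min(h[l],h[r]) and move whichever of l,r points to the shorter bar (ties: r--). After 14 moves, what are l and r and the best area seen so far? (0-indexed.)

l=9, r=14, best area=225

l=0 r=19: min(12,1)*19=19 best=19 *, r--
l=0 r=18: min(12,16)*18=216 best=216 *, l++
l=1 r=18: min(3,16)*17=51 best=216, l++
l=2 r=18: min(10,16)*16=160 best=216, l++
l=3 r=18: min(15,16)*15=225 best=225 *, l++
l=4 r=18: min(16,16)*14=224 best=225, r--
l=4 r=17: min(16,18)*13=208 best=225, l++
l=5 r=17: min(8,18)*12=96 best=225, l++
l=6 r=17: min(1,18)*11=11 best=225, l++
l=7 r=17: min(8,18)*10=80 best=225, l++
l=8 r=17: min(13,18)*9=117 best=225, l++
l=9 r=17: min(18,18)*8=144 best=225, r--
l=9 r=16: min(18,14)*7=98 best=225, r--
l=9 r=15: min(18,7)*6=42 best=225, r--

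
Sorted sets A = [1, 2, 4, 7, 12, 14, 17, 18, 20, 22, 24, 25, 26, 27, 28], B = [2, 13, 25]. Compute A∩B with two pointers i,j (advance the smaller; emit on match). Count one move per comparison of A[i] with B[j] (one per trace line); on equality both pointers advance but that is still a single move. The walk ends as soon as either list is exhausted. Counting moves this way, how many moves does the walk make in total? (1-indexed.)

[i=1,j=1] 1<2 → i++
[i=2,j=1] 2==2 emit → i++,j++
[i=3,j=2] 4<13 → i++
[i=4,j=2] 7<13 → i++
[i=5,j=2] 12<13 → i++
[i=6,j=2] 14>13 → j++
[i=6,j=3] 14<25 → i++
[i=7,j=3] 17<25 → i++
[i=8,j=3] 18<25 → i++
[i=9,j=3] 20<25 → i++
[i=10,j=3] 22<25 → i++
[i=11,j=3] 24<25 → i++
[i=12,j=3] 25==25 emit → i++,j++

13 moves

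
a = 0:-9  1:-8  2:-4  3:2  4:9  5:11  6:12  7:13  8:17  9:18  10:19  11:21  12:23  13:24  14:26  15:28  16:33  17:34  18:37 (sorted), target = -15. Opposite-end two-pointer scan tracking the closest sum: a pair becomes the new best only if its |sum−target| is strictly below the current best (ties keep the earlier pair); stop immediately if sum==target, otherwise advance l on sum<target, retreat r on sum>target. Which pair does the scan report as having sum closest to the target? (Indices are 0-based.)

pair (-9, -4) with sum -13 (|Δ|=2)

l=0 r=18: -9+37=28 d=43 *, r--
l=0 r=17: -9+34=25 d=40 *, r--
l=0 r=16: -9+33=24 d=39 *, r--
l=0 r=15: -9+28=19 d=34 *, r--
l=0 r=14: -9+26=17 d=32 *, r--
l=0 r=13: -9+24=15 d=30 *, r--
l=0 r=12: -9+23=14 d=29 *, r--
l=0 r=11: -9+21=12 d=27 *, r--
l=0 r=10: -9+19=10 d=25 *, r--
l=0 r=9: -9+18=9 d=24 *, r--
l=0 r=8: -9+17=8 d=23 *, r--
l=0 r=7: -9+13=4 d=19 *, r--
l=0 r=6: -9+12=3 d=18 *, r--
l=0 r=5: -9+11=2 d=17 *, r--
l=0 r=4: -9+9=0 d=15 *, r--
l=0 r=3: -9+2=-7 d=8 *, r--
l=0 r=2: -9+-4=-13 d=2 *, r--
l=0 r=1: -9+-8=-17 d=2, l++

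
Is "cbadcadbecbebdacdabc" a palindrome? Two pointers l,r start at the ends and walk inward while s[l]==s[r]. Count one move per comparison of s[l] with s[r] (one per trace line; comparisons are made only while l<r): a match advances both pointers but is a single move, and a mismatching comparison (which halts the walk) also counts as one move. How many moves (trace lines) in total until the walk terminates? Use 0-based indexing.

[0,19] 'c'=='c' → l++,r--
[1,18] 'b'=='b' → l++,r--
[2,17] 'a'=='a' → l++,r--
[3,16] 'd'=='d' → l++,r--
[4,15] 'c'=='c' → l++,r--
[5,14] 'a'=='a' → l++,r--
[6,13] 'd'=='d' → l++,r--
[7,12] 'b'=='b' → l++,r--
[8,11] 'e'=='e' → l++,r--
[9,10] 'c'!='b' → stop

10 moves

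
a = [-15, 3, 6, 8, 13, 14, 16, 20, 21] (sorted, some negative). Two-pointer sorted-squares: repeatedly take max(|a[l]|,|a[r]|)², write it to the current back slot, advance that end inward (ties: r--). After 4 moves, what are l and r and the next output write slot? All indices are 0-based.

l=0 r=8: |-15|<=|21| out[8]=441, r--
l=0 r=7: |-15|<=|20| out[7]=400, r--
l=0 r=6: |-15|<=|16| out[6]=256, r--
l=0 r=5: |-15|>|14| out[5]=225, l++

l=1, r=5, next write slot=4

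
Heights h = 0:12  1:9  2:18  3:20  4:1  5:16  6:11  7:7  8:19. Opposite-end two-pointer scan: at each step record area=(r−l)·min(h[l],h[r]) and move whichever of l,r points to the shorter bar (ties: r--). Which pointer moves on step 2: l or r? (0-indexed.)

l=0 r=8: min(12,19)*8=96 best=96 *, l++
l=1 r=8: min(9,19)*7=63 best=96, l++

l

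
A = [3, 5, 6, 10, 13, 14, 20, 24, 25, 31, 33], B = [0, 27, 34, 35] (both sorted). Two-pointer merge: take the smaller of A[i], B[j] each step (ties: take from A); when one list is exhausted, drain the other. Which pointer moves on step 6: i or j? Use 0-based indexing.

i

i=0 j=0: A[i]=3>B[j]=0 take 0, j++
i=0 j=1: A[i]=3<=B[j]=27 take 3, i++
i=1 j=1: A[i]=5<=B[j]=27 take 5, i++
i=2 j=1: A[i]=6<=B[j]=27 take 6, i++
i=3 j=1: A[i]=10<=B[j]=27 take 10, i++
i=4 j=1: A[i]=13<=B[j]=27 take 13, i++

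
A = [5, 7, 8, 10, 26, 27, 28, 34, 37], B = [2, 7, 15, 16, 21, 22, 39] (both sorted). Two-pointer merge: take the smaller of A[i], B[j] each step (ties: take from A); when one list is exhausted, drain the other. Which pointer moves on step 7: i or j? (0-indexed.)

j

[i=0,j=0] A[i]=5>B[j]=2 take 2 → j++
[i=0,j=1] A[i]=5<=B[j]=7 take 5 → i++
[i=1,j=1] A[i]=7<=B[j]=7 take 7 → i++
[i=2,j=1] A[i]=8>B[j]=7 take 7 → j++
[i=2,j=2] A[i]=8<=B[j]=15 take 8 → i++
[i=3,j=2] A[i]=10<=B[j]=15 take 10 → i++
[i=4,j=2] A[i]=26>B[j]=15 take 15 → j++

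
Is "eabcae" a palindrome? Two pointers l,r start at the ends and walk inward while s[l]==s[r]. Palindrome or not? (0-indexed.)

[0,5] 'e'=='e' → l++,r--
[1,4] 'a'=='a' → l++,r--
[2,3] 'b'!='c' → stop

not a palindrome (mismatch at 2,3)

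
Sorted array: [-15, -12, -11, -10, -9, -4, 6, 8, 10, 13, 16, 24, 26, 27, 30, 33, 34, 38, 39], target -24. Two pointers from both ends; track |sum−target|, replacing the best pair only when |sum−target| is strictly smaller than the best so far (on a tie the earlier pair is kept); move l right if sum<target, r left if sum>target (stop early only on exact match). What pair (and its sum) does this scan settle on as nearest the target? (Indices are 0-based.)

pair (-15, -9) with sum -24 (|Δ|=0)

l=0 r=18: -15+39=24 d=48 *, r--
l=0 r=17: -15+38=23 d=47 *, r--
l=0 r=16: -15+34=19 d=43 *, r--
l=0 r=15: -15+33=18 d=42 *, r--
l=0 r=14: -15+30=15 d=39 *, r--
l=0 r=13: -15+27=12 d=36 *, r--
l=0 r=12: -15+26=11 d=35 *, r--
l=0 r=11: -15+24=9 d=33 *, r--
l=0 r=10: -15+16=1 d=25 *, r--
l=0 r=9: -15+13=-2 d=22 *, r--
l=0 r=8: -15+10=-5 d=19 *, r--
l=0 r=7: -15+8=-7 d=17 *, r--
l=0 r=6: -15+6=-9 d=15 *, r--
l=0 r=5: -15+-4=-19 d=5 *, r--
l=0 r=4: -15+-9=-24 d=0 *, stop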